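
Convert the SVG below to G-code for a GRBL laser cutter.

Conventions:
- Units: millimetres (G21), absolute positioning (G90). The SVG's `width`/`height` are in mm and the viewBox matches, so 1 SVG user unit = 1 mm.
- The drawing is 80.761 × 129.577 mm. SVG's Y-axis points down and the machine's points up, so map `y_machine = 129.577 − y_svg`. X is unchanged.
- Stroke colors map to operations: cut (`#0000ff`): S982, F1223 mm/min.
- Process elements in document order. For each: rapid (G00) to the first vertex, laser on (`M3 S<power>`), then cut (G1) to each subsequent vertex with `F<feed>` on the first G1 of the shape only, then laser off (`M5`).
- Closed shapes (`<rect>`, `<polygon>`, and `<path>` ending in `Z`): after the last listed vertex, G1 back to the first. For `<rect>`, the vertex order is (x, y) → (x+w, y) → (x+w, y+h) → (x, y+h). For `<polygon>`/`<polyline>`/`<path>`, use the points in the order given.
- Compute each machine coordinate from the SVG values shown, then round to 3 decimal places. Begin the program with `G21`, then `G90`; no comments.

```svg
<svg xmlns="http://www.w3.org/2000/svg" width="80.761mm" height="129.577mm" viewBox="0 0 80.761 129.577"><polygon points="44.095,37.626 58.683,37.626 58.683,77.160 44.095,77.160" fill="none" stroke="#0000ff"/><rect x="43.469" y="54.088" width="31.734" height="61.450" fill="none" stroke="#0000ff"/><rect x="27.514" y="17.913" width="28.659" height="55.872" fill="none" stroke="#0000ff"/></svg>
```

1 u = 1 mm; y_m = 129.577 − y.

[1] `<polygon>` rectangle, #0000ff→cut S982 F1223: (44.095,91.951) → (58.683,91.951) → (58.683,52.417) → (44.095,52.417) → (44.095,91.951) (closed)

[2] `<rect>` rectangle, #0000ff→cut S982 F1223: (43.469,75.489) → (75.203,75.489) → (75.203,14.039) → (43.469,14.039) → (43.469,75.489) (closed)

[3] `<rect>` rectangle, #0000ff→cut S982 F1223: (27.514,111.664) → (56.173,111.664) → (56.173,55.792) → (27.514,55.792) → (27.514,111.664) (closed)

G21
G90
G00 X44.095 Y91.951
M3 S982
G1 X58.683 Y91.951 F1223
G1 X58.683 Y52.417
G1 X44.095 Y52.417
G1 X44.095 Y91.951
M5
G00 X43.469 Y75.489
M3 S982
G1 X75.203 Y75.489 F1223
G1 X75.203 Y14.039
G1 X43.469 Y14.039
G1 X43.469 Y75.489
M5
G00 X27.514 Y111.664
M3 S982
G1 X56.173 Y111.664 F1223
G1 X56.173 Y55.792
G1 X27.514 Y55.792
G1 X27.514 Y111.664
M5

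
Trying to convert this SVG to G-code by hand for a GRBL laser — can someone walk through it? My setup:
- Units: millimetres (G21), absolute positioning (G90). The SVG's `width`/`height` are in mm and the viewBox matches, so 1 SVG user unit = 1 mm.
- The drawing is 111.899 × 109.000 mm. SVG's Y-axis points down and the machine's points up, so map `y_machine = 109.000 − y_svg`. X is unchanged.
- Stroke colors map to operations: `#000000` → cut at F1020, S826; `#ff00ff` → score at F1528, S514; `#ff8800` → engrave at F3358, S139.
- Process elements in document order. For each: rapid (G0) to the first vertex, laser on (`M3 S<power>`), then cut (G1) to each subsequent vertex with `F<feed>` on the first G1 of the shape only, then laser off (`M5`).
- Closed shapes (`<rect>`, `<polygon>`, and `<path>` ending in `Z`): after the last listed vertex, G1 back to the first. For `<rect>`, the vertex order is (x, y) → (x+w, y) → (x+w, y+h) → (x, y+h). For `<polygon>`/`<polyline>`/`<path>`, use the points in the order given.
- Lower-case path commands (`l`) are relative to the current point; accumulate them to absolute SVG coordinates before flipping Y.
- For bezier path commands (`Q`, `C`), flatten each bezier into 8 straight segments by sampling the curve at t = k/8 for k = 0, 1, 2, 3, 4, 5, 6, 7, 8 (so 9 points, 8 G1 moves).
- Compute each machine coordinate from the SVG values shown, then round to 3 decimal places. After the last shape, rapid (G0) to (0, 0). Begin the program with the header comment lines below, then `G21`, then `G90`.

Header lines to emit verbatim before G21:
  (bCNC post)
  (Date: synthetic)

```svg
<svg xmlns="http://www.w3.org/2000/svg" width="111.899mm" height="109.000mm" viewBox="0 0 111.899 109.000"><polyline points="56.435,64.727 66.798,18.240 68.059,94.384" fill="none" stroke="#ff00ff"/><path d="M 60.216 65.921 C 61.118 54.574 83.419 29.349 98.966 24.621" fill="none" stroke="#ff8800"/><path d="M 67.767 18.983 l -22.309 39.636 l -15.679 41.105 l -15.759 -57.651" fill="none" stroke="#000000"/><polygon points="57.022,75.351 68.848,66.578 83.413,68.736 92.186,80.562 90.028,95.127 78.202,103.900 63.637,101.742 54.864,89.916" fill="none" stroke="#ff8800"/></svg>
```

(bCNC post)
(Date: synthetic)
G21
G90
G0 X56.435 Y44.273
M3 S514
G1 X66.798 Y90.760 F1528
G1 X68.059 Y14.616
M5
G0 X60.216 Y43.079
M3 S139
G1 X61.502 Y47.918 F3358
G1 X64.465 Y53.654
G1 X68.774 Y59.886
G1 X74.099 Y66.211
G1 X80.111 Y72.226
G1 X86.479 Y77.527
G1 X92.874 Y81.712
G1 X98.966 Y84.379
M5
G0 X67.767 Y90.017
M3 S826
G1 X45.458 Y50.381 F1020
G1 X29.779 Y9.276
G1 X14.020 Y66.927
M5
G0 X57.022 Y33.649
M3 S139
G1 X68.848 Y42.422 F3358
G1 X83.413 Y40.264
G1 X92.186 Y28.438
G1 X90.028 Y13.873
G1 X78.202 Y5.100
G1 X63.637 Y7.258
G1 X54.864 Y19.084
G1 X57.022 Y33.649
M5
G0 X0.000 Y0.000

Since the viewBox matches the mm dimensions, user units are millimetres directly. The only transform is the Y-flip y_m = 109.000 − y_svg.

Shape 1 is a open polyline drawn with `<polyline>`. Its stroke #ff00ff means score at S514, F1528. After flipping Y the toolpath is (56.435,44.273) → (66.798,90.760) → (68.059,14.616).

Shape 2 is a cubic bezier drawn with `<path>`. Its stroke #ff8800 means engrave at S139, F3358. After flipping Y the toolpath is (60.216,43.079) → (61.502,47.918) → (64.465,53.654) → (68.774,59.886) → (74.099,66.211) → (80.111,72.226) → (86.479,77.527) → (92.874,81.712) → (98.966,84.379).

Shape 3 is a open polyline drawn with `<path>`. Its stroke #000000 means cut at S826, F1020. After flipping Y the toolpath is (67.767,90.017) → (45.458,50.381) → (29.779,9.276) → (14.020,66.927).

Shape 4 is a regular polygon drawn with `<polygon>`. Its stroke #ff8800 means engrave at S139, F3358. After flipping Y the toolpath is (57.022,33.649) → (68.848,42.422) → (83.413,40.264) → (92.186,28.438) → (90.028,13.873) → (78.202,5.100) → (63.637,7.258) → (54.864,19.084) → (57.022,33.649), returning to the start.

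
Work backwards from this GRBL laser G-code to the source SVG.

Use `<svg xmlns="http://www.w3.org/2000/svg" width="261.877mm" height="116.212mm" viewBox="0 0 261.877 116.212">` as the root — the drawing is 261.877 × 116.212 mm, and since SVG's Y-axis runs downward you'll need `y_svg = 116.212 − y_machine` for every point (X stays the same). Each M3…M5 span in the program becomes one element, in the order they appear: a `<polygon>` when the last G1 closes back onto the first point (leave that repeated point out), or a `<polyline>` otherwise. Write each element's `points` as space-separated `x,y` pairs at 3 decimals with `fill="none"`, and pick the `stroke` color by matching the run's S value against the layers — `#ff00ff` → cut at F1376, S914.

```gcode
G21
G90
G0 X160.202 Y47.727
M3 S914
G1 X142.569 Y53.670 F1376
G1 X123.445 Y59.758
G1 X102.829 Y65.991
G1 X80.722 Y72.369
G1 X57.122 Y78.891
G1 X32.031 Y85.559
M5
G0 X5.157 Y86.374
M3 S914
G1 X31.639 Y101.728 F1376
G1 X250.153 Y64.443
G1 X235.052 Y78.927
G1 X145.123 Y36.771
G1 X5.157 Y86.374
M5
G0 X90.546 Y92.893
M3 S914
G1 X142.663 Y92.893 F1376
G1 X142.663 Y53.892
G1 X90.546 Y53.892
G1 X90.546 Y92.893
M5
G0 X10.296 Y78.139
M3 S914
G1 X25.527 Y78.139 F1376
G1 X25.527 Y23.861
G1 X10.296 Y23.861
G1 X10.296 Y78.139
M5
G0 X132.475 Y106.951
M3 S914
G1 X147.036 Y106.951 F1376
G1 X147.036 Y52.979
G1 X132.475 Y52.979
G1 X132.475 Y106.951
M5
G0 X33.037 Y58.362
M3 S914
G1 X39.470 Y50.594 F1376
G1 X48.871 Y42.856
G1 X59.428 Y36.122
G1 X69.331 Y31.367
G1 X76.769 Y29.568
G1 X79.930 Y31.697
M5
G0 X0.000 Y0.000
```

<svg xmlns="http://www.w3.org/2000/svg" width="261.877mm" height="116.212mm" viewBox="0 0 261.877 116.212">
  <polyline points="160.202,68.485 142.569,62.542 123.445,56.454 102.829,50.221 80.722,43.843 57.122,37.321 32.031,30.653" fill="none" stroke="#ff00ff"/>
  <polygon points="5.157,29.838 31.639,14.484 250.153,51.769 235.052,37.285 145.123,79.441" fill="none" stroke="#ff00ff"/>
  <polygon points="90.546,23.319 142.663,23.319 142.663,62.320 90.546,62.320" fill="none" stroke="#ff00ff"/>
  <polygon points="10.296,38.073 25.527,38.073 25.527,92.351 10.296,92.351" fill="none" stroke="#ff00ff"/>
  <polygon points="132.475,9.261 147.036,9.261 147.036,63.233 132.475,63.233" fill="none" stroke="#ff00ff"/>
  <polyline points="33.037,57.850 39.470,65.618 48.871,73.356 59.428,80.090 69.331,84.845 76.769,86.644 79.930,84.515" fill="none" stroke="#ff00ff"/>
</svg>

Machine Y-up, SVG Y-down with viewBox height 116.212, so y_svg = 116.212 − y_machine; X carries over. Every run uses S914, so all elements get stroke `#ff00ff` (cut).

Run 1: The run is open, so emit a `<polyline>` with points (Y-flipped): 160.202,68.485 142.569,62.542 123.445,56.454 102.829,50.221 80.722,43.843 57.122,37.321 32.031,30.653.

Run 2: The run returns to its start, so emit a `<polygon>` with points (Y-flipped): 5.157,29.838 31.639,14.484 250.153,51.769 235.052,37.285 145.123,79.441.

Run 3: The run returns to its start, so emit a `<polygon>` with points (Y-flipped): 90.546,23.319 142.663,23.319 142.663,62.320 90.546,62.320.

Run 4: The run returns to its start, so emit a `<polygon>` with points (Y-flipped): 10.296,38.073 25.527,38.073 25.527,92.351 10.296,92.351.

Run 5: The run returns to its start, so emit a `<polygon>` with points (Y-flipped): 132.475,9.261 147.036,9.261 147.036,63.233 132.475,63.233.

Run 6: The run is open, so emit a `<polyline>` with points (Y-flipped): 33.037,57.850 39.470,65.618 48.871,73.356 59.428,80.090 69.331,84.845 76.769,86.644 79.930,84.515.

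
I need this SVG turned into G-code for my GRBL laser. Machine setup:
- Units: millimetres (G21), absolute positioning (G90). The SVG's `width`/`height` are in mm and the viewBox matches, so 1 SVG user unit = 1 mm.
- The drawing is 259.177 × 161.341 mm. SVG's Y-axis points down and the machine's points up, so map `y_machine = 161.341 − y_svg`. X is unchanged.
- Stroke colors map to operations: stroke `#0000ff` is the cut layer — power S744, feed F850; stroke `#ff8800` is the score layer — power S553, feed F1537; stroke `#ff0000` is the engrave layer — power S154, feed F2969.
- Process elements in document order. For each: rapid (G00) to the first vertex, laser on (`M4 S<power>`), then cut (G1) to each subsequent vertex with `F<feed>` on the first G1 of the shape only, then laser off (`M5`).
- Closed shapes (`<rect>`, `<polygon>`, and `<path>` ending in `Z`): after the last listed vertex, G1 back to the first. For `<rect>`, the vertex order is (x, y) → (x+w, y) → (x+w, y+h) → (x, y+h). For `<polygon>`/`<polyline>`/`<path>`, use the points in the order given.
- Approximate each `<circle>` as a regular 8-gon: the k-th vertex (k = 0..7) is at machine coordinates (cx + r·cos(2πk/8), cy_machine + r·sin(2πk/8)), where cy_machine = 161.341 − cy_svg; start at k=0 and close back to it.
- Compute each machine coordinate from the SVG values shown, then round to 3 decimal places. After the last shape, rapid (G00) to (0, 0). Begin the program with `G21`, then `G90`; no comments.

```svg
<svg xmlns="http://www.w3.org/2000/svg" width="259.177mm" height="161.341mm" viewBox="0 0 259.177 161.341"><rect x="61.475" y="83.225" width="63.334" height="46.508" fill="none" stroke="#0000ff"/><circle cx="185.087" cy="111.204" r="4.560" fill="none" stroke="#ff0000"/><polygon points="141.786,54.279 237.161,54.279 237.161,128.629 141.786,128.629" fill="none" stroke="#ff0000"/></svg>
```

G21
G90
G00 X61.475 Y78.116
M4 S744
G1 X124.809 Y78.116 F850
G1 X124.809 Y31.608
G1 X61.475 Y31.608
G1 X61.475 Y78.116
M5
G00 X189.647 Y50.137
M4 S154
G1 X188.311 Y53.361 F2969
G1 X185.087 Y54.697
G1 X181.863 Y53.361
G1 X180.527 Y50.137
G1 X181.863 Y46.913
G1 X185.087 Y45.577
G1 X188.311 Y46.913
G1 X189.647 Y50.137
M5
G00 X141.786 Y107.062
M4 S154
G1 X237.161 Y107.062 F2969
G1 X237.161 Y32.712
G1 X141.786 Y32.712
G1 X141.786 Y107.062
M5
G00 X0.000 Y0.000

1 u = 1 mm; y_m = 161.341 − y.

[1] `<rect>` rectangle, #0000ff→cut S744 F850: (61.475,78.116) → (124.809,78.116) → (124.809,31.608) → (61.475,31.608) → (61.475,78.116) (closed)

[2] `<circle>` circle, #ff0000→engrave S154 F2969: (189.647,50.137) → (188.311,53.361) → (185.087,54.697) → (181.863,53.361) → (180.527,50.137) → (181.863,46.913) → (185.087,45.577) → (188.311,46.913) → (189.647,50.137) (closed)

[3] `<polygon>` rectangle, #ff0000→engrave S154 F2969: (141.786,107.062) → (237.161,107.062) → (237.161,32.712) → (141.786,32.712) → (141.786,107.062) (closed)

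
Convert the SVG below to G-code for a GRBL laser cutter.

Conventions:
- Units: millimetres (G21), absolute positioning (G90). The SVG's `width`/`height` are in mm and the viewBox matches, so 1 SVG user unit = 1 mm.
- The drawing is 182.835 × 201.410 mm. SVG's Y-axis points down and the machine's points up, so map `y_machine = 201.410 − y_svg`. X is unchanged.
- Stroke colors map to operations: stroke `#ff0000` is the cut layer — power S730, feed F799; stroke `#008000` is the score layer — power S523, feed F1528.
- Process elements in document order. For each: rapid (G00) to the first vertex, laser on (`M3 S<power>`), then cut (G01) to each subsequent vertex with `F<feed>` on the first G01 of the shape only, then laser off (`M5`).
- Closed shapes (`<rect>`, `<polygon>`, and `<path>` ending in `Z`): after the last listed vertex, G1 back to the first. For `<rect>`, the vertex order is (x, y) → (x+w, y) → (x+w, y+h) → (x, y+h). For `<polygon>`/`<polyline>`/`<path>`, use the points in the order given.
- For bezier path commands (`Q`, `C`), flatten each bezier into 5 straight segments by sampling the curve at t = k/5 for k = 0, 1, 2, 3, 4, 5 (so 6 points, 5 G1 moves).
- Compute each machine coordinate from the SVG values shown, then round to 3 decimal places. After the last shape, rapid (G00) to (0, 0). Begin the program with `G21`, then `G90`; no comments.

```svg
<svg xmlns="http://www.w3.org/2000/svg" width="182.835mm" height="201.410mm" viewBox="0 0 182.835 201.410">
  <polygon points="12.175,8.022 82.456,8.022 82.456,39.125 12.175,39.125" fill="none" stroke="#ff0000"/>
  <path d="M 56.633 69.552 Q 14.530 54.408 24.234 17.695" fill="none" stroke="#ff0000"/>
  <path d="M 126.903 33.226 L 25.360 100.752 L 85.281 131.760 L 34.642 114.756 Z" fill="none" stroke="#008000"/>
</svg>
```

1 u = 1 mm; y_m = 201.410 − y.

[1] `<polygon>` rectangle, #ff0000→cut S730 F799: (12.175,193.388) → (82.456,193.388) → (82.456,162.285) → (12.175,162.285) → (12.175,193.388) (closed)

[2] `<path>` quadratic bezier, #ff0000→cut S730 F799: (56.633,131.858) → (41.864,138.778) → (31.240,147.424) → (24.760,157.796) → (22.425,169.893) → (24.234,183.715)

[3] `<path>` closed polygon, #008000→score S523 F1528: (126.903,168.184) → (25.360,100.658) → (85.281,69.650) → (34.642,86.654) → (126.903,168.184) (closed)

G21
G90
G00 X12.175 Y193.388
M3 S730
G01 X82.456 Y193.388 F799
G01 X82.456 Y162.285
G01 X12.175 Y162.285
G01 X12.175 Y193.388
M5
G00 X56.633 Y131.858
M3 S730
G01 X41.864 Y138.778 F799
G01 X31.240 Y147.424
G01 X24.760 Y157.796
G01 X22.425 Y169.893
G01 X24.234 Y183.715
M5
G00 X126.903 Y168.184
M3 S523
G01 X25.360 Y100.658 F1528
G01 X85.281 Y69.650
G01 X34.642 Y86.654
G01 X126.903 Y168.184
M5
G00 X0.000 Y0.000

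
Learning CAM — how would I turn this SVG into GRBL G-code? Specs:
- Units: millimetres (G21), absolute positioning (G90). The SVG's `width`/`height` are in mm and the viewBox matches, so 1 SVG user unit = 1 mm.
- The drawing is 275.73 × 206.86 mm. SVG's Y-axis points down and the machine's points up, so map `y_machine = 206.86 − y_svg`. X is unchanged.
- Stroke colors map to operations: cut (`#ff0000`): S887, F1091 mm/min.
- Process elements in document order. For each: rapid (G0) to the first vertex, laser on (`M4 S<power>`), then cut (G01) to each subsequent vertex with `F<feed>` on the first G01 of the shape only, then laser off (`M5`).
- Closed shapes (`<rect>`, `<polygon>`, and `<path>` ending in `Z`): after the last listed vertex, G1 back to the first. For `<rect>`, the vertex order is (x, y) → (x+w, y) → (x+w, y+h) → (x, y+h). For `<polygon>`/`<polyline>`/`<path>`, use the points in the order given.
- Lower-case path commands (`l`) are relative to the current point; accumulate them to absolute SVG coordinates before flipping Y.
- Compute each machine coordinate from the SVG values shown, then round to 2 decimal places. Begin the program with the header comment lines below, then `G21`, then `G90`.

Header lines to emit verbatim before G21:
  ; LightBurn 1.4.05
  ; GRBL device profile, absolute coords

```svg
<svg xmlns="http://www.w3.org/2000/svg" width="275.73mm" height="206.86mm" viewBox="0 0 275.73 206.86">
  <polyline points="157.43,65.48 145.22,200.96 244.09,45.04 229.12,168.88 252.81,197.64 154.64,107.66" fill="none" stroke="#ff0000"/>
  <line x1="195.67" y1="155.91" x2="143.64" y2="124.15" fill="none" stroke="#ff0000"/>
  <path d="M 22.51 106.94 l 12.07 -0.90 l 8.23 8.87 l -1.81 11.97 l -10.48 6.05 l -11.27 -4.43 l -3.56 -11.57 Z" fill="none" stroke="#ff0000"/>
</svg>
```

1 u = 1 mm; y_m = 206.86 − y.

[1] `<polyline>` open polyline, #ff0000→cut S887 F1091: (157.43,141.38) → (145.22,5.90) → (244.09,161.82) → (229.12,37.98) → (252.81,9.22) → (154.64,99.20)

[2] `<line>` line segment, #ff0000→cut S887 F1091: (195.67,50.95) → (143.64,82.71)

[3] `<path>` regular polygon, #ff0000→cut S887 F1091: (22.51,99.92) → (34.58,100.82) → (42.81,91.95) → (41.00,79.98) → (30.52,73.93) → (19.25,78.36) → (15.69,89.93) → (22.51,99.92) (closed)

; LightBurn 1.4.05
; GRBL device profile, absolute coords
G21
G90
G0 X157.43 Y141.38
M4 S887
G01 X145.22 Y5.90 F1091
G01 X244.09 Y161.82
G01 X229.12 Y37.98
G01 X252.81 Y9.22
G01 X154.64 Y99.20
M5
G0 X195.67 Y50.95
M4 S887
G01 X143.64 Y82.71 F1091
M5
G0 X22.51 Y99.92
M4 S887
G01 X34.58 Y100.82 F1091
G01 X42.81 Y91.95
G01 X41.00 Y79.98
G01 X30.52 Y73.93
G01 X19.25 Y78.36
G01 X15.69 Y89.93
G01 X22.51 Y99.92
M5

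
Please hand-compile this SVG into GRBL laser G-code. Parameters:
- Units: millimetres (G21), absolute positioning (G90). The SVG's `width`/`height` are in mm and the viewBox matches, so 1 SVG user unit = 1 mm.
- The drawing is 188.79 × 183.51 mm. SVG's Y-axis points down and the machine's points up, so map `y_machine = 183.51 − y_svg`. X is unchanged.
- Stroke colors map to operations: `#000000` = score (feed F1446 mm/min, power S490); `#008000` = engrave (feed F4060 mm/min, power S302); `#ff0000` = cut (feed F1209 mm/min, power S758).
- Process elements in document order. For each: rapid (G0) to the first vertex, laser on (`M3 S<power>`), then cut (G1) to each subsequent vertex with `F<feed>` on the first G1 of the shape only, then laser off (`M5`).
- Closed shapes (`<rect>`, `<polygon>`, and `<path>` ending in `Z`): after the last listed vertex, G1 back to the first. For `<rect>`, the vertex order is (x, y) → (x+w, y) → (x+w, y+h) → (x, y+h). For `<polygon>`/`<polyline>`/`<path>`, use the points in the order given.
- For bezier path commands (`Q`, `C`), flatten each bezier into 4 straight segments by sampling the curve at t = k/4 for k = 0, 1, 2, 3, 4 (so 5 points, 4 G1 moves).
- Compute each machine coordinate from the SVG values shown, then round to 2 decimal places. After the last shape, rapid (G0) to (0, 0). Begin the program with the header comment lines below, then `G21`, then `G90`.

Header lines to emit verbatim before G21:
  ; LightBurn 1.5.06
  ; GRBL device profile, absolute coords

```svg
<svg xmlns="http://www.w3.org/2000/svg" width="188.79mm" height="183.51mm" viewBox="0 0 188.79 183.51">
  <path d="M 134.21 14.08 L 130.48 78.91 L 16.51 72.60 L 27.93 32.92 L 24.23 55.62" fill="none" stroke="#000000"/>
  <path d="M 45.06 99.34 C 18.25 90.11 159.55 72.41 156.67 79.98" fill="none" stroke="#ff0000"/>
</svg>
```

; LightBurn 1.5.06
; GRBL device profile, absolute coords
G21
G90
G0 X134.21 Y169.43
M3 S490
G1 X130.48 Y104.60 F1446
G1 X16.51 Y110.91
G1 X27.93 Y150.59
G1 X24.23 Y127.89
M5
G0 X45.06 Y84.17
M3 S758
G1 X51.59 Y92.15 F1209
G1 X91.89 Y100.15
G1 X136.68 Y105.00
G1 X156.67 Y103.53
M5
G0 X0.00 Y0.00

1 u = 1 mm; y_m = 183.51 − y.

[1] `<path>` open polyline, #000000→score S490 F1446: (134.21,169.43) → (130.48,104.60) → (16.51,110.91) → (27.93,150.59) → (24.23,127.89)

[2] `<path>` cubic bezier, #ff0000→cut S758 F1209: (45.06,84.17) → (51.59,92.15) → (91.89,100.15) → (136.68,105.00) → (156.67,103.53)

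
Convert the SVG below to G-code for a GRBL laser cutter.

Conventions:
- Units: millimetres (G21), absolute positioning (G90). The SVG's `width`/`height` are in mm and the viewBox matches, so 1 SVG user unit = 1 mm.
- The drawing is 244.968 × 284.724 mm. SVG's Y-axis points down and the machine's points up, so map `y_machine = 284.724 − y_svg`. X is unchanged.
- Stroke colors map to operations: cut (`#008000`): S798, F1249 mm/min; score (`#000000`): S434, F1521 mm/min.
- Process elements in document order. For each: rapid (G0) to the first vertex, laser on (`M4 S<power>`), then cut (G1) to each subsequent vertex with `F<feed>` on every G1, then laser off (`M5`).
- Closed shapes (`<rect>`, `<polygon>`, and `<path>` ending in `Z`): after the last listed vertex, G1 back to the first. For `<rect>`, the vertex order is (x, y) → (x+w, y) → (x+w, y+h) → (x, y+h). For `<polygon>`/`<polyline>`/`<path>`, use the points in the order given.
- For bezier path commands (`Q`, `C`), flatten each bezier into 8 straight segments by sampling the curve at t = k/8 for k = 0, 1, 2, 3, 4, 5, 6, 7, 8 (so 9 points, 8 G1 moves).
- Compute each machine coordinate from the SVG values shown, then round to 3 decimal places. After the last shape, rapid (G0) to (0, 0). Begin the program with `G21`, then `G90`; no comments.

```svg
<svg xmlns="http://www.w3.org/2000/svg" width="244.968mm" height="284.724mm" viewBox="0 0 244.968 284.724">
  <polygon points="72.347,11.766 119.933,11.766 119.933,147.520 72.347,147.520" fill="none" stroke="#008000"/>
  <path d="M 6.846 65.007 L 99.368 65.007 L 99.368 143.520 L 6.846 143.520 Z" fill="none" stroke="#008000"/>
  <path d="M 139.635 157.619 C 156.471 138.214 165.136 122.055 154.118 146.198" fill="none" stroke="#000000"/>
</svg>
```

G21
G90
G0 X72.347 Y272.958
M4 S798
G1 X119.933 Y272.958 F1249
G1 X119.933 Y137.204 F1249
G1 X72.347 Y137.204 F1249
G1 X72.347 Y272.958 F1249
M5
G0 X6.846 Y219.717
M4 S798
G1 X99.368 Y219.717 F1249
G1 X99.368 Y141.204 F1249
G1 X6.846 Y141.204 F1249
G1 X6.846 Y219.717 F1249
M5
G0 X139.635 Y127.105
M4 S434
G1 X145.543 Y134.157 F1521
G1 X150.550 Y140.471 F1521
G1 X154.521 Y145.612 F1521
G1 X157.322 Y149.146 F1521
G1 X158.817 Y150.639 F1521
G1 X158.871 Y149.656 F1521
G1 X157.350 Y145.763 F1521
G1 X154.118 Y138.526 F1521
M5
G0 X0.000 Y0.000

viewBox `0 0 244.968 284.724` with mm width/height → 1 unit = 1 mm. Flip: y_m = 284.724 − y_svg.

**Shape 1** — `<polygon>` rectangle, stroke `#008000` → cut (S798, F1249). Machine vertices: (72.347,272.958) → (119.933,272.958) → (119.933,137.204) → (72.347,137.204) → (72.347,272.958). Closed: final G1 returns to the first vertex.

**Shape 2** — `<path>` rectangle, stroke `#008000` → cut (S798, F1249). Machine vertices: (6.846,219.717) → (99.368,219.717) → (99.368,141.204) → (6.846,141.204) → (6.846,219.717). Closed: final G1 returns to the first vertex.

**Shape 3** — `<path>` cubic bezier, stroke `#000000` → score (S434, F1521). Control points (SVG): P0=(139.635,157.619), P1=(156.471,138.214), P2=(165.136,122.055), P3=(154.118,146.198); sampled at t=k/8. Machine vertices: (139.635,127.105) → (145.543,134.157) → (150.550,140.471) → (154.521,145.612) → (157.322,149.146) → (158.817,150.639) → (158.871,149.656) → (157.350,145.763) → (154.118,138.526). Open path.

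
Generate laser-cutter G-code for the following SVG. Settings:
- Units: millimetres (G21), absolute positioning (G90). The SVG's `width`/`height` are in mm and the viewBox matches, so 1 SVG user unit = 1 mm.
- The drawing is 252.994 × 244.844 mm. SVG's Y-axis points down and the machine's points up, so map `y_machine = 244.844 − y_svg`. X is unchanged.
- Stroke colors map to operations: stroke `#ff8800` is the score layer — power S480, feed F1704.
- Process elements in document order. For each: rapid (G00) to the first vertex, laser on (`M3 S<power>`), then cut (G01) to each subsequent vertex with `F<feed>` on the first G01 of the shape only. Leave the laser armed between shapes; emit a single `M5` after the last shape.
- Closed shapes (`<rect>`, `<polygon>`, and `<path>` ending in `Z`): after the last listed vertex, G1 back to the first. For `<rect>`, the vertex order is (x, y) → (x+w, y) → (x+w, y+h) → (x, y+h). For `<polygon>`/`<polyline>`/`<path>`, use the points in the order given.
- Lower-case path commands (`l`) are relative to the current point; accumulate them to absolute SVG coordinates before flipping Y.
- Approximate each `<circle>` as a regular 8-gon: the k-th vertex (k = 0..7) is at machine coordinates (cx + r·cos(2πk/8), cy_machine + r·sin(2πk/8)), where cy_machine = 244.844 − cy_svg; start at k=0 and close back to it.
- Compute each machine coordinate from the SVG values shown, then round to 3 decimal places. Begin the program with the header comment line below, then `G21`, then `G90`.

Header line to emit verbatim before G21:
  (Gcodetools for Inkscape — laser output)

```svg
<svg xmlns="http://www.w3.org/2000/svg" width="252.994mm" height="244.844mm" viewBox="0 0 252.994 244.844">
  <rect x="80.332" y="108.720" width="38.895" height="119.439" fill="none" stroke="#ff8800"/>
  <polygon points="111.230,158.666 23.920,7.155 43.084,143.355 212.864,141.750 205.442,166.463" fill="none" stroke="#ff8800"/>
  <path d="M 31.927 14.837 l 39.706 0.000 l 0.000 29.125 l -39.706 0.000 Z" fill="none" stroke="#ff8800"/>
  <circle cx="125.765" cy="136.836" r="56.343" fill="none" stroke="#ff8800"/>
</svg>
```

(Gcodetools for Inkscape — laser output)
G21
G90
G00 X80.332 Y136.124
M3 S480
G01 X119.227 Y136.124 F1704
G01 X119.227 Y16.685
G01 X80.332 Y16.685
G01 X80.332 Y136.124
G00 X111.230 Y86.178
M3 S480
G01 X23.920 Y237.689 F1704
G01 X43.084 Y101.489
G01 X212.864 Y103.094
G01 X205.442 Y78.381
G01 X111.230 Y86.178
G00 X31.927 Y230.007
M3 S480
G01 X71.633 Y230.007 F1704
G01 X71.633 Y200.882
G01 X31.927 Y200.882
G01 X31.927 Y230.007
G00 X182.108 Y108.008
M3 S480
G01 X165.606 Y147.849 F1704
G01 X125.765 Y164.351
G01 X85.924 Y147.849
G01 X69.422 Y108.008
G01 X85.924 Y68.167
G01 X125.765 Y51.665
G01 X165.606 Y68.167
G01 X182.108 Y108.008
M5

1 u = 1 mm; y_m = 244.844 − y.

[1] `<rect>` rectangle, #ff8800→score S480 F1704: (80.332,136.124) → (119.227,136.124) → (119.227,16.685) → (80.332,16.685) → (80.332,136.124) (closed)

[2] `<polygon>` closed polygon, #ff8800→score S480 F1704: (111.230,86.178) → (23.920,237.689) → (43.084,101.489) → (212.864,103.094) → (205.442,78.381) → (111.230,86.178) (closed)

[3] `<path>` rectangle, #ff8800→score S480 F1704: (31.927,230.007) → (71.633,230.007) → (71.633,200.882) → (31.927,200.882) → (31.927,230.007) (closed)

[4] `<circle>` circle, #ff8800→score S480 F1704: (182.108,108.008) → (165.606,147.849) → (125.765,164.351) → (85.924,147.849) → (69.422,108.008) → (85.924,68.167) → (125.765,51.665) → (165.606,68.167) → (182.108,108.008) (closed)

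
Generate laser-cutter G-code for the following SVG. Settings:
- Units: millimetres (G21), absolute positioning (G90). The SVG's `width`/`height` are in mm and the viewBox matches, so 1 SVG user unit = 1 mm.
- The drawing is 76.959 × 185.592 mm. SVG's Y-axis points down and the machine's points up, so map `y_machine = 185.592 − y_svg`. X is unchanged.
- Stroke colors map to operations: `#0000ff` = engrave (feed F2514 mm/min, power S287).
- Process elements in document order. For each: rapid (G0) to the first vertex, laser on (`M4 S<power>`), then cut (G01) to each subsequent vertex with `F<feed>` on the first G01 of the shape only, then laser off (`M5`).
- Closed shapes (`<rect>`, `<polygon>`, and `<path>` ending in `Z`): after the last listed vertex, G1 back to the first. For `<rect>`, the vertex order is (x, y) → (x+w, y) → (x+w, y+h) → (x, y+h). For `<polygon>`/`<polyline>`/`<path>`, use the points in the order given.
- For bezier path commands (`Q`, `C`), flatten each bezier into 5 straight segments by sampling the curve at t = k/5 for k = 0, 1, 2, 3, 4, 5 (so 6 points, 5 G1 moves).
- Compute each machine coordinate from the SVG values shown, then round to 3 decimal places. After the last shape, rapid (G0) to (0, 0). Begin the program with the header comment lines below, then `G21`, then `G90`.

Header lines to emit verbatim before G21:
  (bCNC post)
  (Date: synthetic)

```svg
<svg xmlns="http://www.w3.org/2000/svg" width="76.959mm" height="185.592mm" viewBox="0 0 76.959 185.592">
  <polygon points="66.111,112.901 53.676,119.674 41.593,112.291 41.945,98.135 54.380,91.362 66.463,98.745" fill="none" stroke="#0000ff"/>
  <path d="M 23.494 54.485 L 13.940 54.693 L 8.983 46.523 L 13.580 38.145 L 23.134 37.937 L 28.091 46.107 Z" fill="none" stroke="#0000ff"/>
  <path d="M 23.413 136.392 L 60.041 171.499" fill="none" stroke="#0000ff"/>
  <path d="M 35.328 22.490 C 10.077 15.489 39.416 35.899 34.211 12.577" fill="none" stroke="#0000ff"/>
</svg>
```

1 u = 1 mm; y_m = 185.592 − y.

[1] `<polygon>` regular polygon, #0000ff→engrave S287 F2514: (66.111,72.691) → (53.676,65.918) → (41.593,73.301) → (41.945,87.457) → (54.380,94.230) → (66.463,86.847) → (66.111,72.691) (closed)

[2] `<path>` regular polygon, #0000ff→engrave S287 F2514: (23.494,131.107) → (13.940,130.899) → (8.983,139.069) → (13.580,147.447) → (23.134,147.655) → (28.091,139.485) → (23.494,131.107) (closed)

[3] `<path>` line segment, #0000ff→engrave S287 F2514: (23.413,49.200) → (60.041,14.093)

[4] `<path>` cubic bezier, #0000ff→engrave S287 F2514: (35.328,163.102) → (26.015,164.582) → (25.525,162.899) → (29.580,161.467) → (33.902,163.700) → (34.211,173.015)

(bCNC post)
(Date: synthetic)
G21
G90
G0 X66.111 Y72.691
M4 S287
G01 X53.676 Y65.918 F2514
G01 X41.593 Y73.301
G01 X41.945 Y87.457
G01 X54.380 Y94.230
G01 X66.463 Y86.847
G01 X66.111 Y72.691
M5
G0 X23.494 Y131.107
M4 S287
G01 X13.940 Y130.899 F2514
G01 X8.983 Y139.069
G01 X13.580 Y147.447
G01 X23.134 Y147.655
G01 X28.091 Y139.485
G01 X23.494 Y131.107
M5
G0 X23.413 Y49.200
M4 S287
G01 X60.041 Y14.093 F2514
M5
G0 X35.328 Y163.102
M4 S287
G01 X26.015 Y164.582 F2514
G01 X25.525 Y162.899
G01 X29.580 Y161.467
G01 X33.902 Y163.700
G01 X34.211 Y173.015
M5
G0 X0.000 Y0.000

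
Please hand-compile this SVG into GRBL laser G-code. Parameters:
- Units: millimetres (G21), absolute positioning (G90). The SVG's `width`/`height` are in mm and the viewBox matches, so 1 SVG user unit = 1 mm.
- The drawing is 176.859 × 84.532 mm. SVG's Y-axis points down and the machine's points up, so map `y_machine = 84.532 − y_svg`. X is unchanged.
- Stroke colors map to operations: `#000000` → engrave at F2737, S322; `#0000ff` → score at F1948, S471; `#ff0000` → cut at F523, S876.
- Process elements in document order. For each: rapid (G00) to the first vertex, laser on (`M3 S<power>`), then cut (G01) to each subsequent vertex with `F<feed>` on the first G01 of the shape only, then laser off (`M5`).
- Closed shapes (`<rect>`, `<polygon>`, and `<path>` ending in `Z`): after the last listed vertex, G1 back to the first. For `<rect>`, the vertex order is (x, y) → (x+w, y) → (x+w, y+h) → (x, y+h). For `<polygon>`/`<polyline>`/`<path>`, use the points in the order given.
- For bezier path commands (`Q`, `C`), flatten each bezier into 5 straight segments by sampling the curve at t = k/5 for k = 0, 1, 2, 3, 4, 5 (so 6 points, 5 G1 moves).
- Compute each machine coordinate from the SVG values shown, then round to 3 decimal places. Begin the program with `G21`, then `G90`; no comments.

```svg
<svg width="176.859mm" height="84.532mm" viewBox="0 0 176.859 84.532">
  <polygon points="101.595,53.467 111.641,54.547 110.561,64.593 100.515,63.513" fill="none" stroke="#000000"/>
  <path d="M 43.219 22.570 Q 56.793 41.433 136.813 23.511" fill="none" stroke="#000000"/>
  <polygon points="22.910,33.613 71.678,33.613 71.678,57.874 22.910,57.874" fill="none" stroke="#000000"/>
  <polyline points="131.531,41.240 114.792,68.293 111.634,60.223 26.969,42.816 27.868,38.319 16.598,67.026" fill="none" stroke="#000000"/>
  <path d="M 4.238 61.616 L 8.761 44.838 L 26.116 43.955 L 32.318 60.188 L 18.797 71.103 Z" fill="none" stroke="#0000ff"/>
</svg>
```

G21
G90
G00 X101.595 Y31.065
M3 S322
G01 X111.641 Y29.985 F2737
G01 X110.561 Y19.939
G01 X100.515 Y21.019
G01 X101.595 Y31.065
M5
G00 X43.219 Y61.962
M3 S322
G01 X51.306 Y55.888 F2737
G01 X64.710 Y52.757
G01 X83.428 Y52.569
G01 X107.463 Y55.324
G01 X136.813 Y61.021
M5
G00 X22.910 Y50.919
M3 S322
G01 X71.678 Y50.919 F2737
G01 X71.678 Y26.658
G01 X22.910 Y26.658
G01 X22.910 Y50.919
M5
G00 X131.531 Y43.292
M3 S322
G01 X114.792 Y16.239 F2737
G01 X111.634 Y24.309
G01 X26.969 Y41.716
G01 X27.868 Y46.213
G01 X16.598 Y17.506
M5
G00 X4.238 Y22.916
M3 S471
G01 X8.761 Y39.694 F1948
G01 X26.116 Y40.577
G01 X32.318 Y24.344
G01 X18.797 Y13.429
G01 X4.238 Y22.916
M5

viewBox `0 0 176.859 84.532` with mm width/height → 1 unit = 1 mm. Flip: y_m = 84.532 − y_svg.

**Shape 1** — `<polygon>` regular polygon, stroke `#000000` → engrave (S322, F2737). Machine vertices: (101.595,31.065) → (111.641,29.985) → (110.561,19.939) → (100.515,21.019) → (101.595,31.065). Closed: final G1 returns to the first vertex.

**Shape 2** — `<path>` quadratic bezier, stroke `#000000` → engrave (S322, F2737). Control points (SVG): P0=(43.219,22.570), P1=(56.793,41.433), P2=(136.813,23.511); sampled at t=k/5. Machine vertices: (43.219,61.962) → (51.306,55.888) → (64.710,52.757) → (83.428,52.569) → (107.463,55.324) → (136.813,61.021). Open path.

**Shape 3** — `<polygon>` rectangle, stroke `#000000` → engrave (S322, F2737). Machine vertices: (22.910,50.919) → (71.678,50.919) → (71.678,26.658) → (22.910,26.658) → (22.910,50.919). Closed: final G1 returns to the first vertex.

**Shape 4** — `<polyline>` open polyline, stroke `#000000` → engrave (S322, F2737). Machine vertices: (131.531,43.292) → (114.792,16.239) → (111.634,24.309) → (26.969,41.716) → (27.868,46.213) → (16.598,17.506). Open path.

**Shape 5** — `<path>` regular polygon, stroke `#0000ff` → score (S471, F1948). Machine vertices: (4.238,22.916) → (8.761,39.694) → (26.116,40.577) → (32.318,24.344) → (18.797,13.429) → (4.238,22.916). Closed: final G1 returns to the first vertex.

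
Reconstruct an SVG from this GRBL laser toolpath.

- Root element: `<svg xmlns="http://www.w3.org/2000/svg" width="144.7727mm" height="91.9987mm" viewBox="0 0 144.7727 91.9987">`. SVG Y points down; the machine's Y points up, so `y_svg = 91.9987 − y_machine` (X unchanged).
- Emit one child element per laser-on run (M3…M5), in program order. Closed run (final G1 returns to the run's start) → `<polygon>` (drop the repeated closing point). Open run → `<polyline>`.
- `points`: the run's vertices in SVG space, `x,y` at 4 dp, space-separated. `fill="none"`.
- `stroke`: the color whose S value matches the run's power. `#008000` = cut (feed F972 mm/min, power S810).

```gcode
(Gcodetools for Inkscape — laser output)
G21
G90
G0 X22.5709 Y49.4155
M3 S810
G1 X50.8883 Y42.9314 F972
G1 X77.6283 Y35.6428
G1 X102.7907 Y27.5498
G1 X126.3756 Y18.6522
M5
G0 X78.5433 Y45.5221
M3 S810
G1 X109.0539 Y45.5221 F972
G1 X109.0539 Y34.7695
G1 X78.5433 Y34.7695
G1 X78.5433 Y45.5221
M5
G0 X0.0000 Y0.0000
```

<svg xmlns="http://www.w3.org/2000/svg" width="144.7727mm" height="91.9987mm" viewBox="0 0 144.7727 91.9987">
  <polyline points="22.5709,42.5832 50.8883,49.0673 77.6283,56.3559 102.7907,64.4489 126.3756,73.3465" fill="none" stroke="#008000"/>
  <polygon points="78.5433,46.4766 109.0539,46.4766 109.0539,57.2292 78.5433,57.2292" fill="none" stroke="#008000"/>
</svg>

y_svg = 91.9987 − y_m. Every run uses S810, so all elements get stroke `#008000` (cut).

[1] open run; points: 22.5709,42.5832 50.8883,49.0673 77.6283,56.3559 102.7907,64.4489 126.3756,73.3465

[2] closed run; points: 78.5433,46.4766 109.0539,46.4766 109.0539,57.2292 78.5433,57.2292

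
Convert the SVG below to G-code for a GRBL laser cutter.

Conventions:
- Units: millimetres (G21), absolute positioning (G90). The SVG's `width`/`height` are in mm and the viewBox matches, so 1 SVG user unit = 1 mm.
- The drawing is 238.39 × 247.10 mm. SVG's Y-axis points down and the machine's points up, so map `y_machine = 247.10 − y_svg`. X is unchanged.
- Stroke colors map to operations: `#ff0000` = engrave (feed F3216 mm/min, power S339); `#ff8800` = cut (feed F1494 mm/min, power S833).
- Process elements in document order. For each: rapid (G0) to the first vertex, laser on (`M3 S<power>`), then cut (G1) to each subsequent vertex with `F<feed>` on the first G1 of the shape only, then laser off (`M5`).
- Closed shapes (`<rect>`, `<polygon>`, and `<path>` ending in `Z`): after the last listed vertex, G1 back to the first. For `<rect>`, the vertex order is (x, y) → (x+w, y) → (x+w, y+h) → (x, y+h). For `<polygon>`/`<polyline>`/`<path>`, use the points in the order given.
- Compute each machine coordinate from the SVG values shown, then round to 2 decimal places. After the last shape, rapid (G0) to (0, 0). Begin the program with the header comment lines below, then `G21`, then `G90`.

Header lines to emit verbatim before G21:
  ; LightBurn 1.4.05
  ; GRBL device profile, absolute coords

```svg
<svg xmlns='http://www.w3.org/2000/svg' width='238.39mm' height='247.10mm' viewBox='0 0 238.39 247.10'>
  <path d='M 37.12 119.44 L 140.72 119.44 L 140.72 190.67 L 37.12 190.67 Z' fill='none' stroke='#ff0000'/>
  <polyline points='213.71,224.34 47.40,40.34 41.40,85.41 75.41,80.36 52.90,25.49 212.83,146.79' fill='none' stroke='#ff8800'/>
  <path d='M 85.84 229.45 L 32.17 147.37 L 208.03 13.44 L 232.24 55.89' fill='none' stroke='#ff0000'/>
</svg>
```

; LightBurn 1.4.05
; GRBL device profile, absolute coords
G21
G90
G0 X37.12 Y127.66
M3 S339
G1 X140.72 Y127.66 F3216
G1 X140.72 Y56.43
G1 X37.12 Y56.43
G1 X37.12 Y127.66
M5
G0 X213.71 Y22.76
M3 S833
G1 X47.40 Y206.76 F1494
G1 X41.40 Y161.69
G1 X75.41 Y166.74
G1 X52.90 Y221.61
G1 X212.83 Y100.31
M5
G0 X85.84 Y17.65
M3 S339
G1 X32.17 Y99.73 F3216
G1 X208.03 Y233.66
G1 X232.24 Y191.21
M5
G0 X0.00 Y0.00

1 u = 1 mm; y_m = 247.10 − y.

[1] `<path>` rectangle, #ff0000→engrave S339 F3216: (37.12,127.66) → (140.72,127.66) → (140.72,56.43) → (37.12,56.43) → (37.12,127.66) (closed)

[2] `<polyline>` open polyline, #ff8800→cut S833 F1494: (213.71,22.76) → (47.40,206.76) → (41.40,161.69) → (75.41,166.74) → (52.90,221.61) → (212.83,100.31)

[3] `<path>` open polyline, #ff0000→engrave S339 F3216: (85.84,17.65) → (32.17,99.73) → (208.03,233.66) → (232.24,191.21)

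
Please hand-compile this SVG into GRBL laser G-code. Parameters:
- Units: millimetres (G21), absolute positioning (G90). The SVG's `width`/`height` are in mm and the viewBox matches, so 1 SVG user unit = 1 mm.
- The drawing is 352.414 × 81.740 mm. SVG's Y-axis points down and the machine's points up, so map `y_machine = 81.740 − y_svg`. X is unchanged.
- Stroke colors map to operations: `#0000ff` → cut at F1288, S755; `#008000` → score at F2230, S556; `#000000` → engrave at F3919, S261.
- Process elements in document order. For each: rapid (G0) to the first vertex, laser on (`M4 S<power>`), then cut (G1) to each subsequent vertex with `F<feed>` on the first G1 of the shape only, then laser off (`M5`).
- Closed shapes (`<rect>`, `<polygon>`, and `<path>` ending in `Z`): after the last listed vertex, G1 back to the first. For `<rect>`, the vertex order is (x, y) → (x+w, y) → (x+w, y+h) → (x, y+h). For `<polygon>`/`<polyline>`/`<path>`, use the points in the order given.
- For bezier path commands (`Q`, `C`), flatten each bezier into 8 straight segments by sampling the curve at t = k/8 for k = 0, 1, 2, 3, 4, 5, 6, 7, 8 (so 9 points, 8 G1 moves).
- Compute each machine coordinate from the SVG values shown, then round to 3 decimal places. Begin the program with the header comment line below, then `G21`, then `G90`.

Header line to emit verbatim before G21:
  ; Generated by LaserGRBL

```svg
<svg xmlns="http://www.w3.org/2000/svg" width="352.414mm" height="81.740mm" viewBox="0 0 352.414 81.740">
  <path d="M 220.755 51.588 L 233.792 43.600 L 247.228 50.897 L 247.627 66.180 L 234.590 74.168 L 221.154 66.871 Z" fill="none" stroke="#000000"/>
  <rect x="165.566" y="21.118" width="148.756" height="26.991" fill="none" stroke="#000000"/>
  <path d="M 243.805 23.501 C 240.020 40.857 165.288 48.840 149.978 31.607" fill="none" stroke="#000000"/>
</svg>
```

; Generated by LaserGRBL
G21
G90
G0 X220.755 Y30.152
M4 S261
G1 X233.792 Y38.140 F3919
G1 X247.228 Y30.843
G1 X247.627 Y15.560
G1 X234.590 Y7.572
G1 X221.154 Y14.869
G1 X220.755 Y30.152
M5
G0 X165.566 Y60.622
M4 S261
G1 X314.322 Y60.622 F3919
G1 X314.322 Y33.631
G1 X165.566 Y33.631
G1 X165.566 Y60.622
M5
G0 X243.805 Y58.239
M4 S261
G1 X239.315 Y52.201 F3919
G1 X229.701 Y47.227
G1 X216.491 Y43.503
G1 X201.213 Y41.215
G1 X185.395 Y40.548
G1 X170.565 Y41.689
G1 X158.250 Y44.822
G1 X149.978 Y50.133
M5

Since the viewBox matches the mm dimensions, user units are millimetres directly. The only transform is the Y-flip y_m = 81.740 − y_svg.

Shape 1 is a regular polygon drawn with `<path>`. Its stroke #000000 means engrave at S261, F3919. After flipping Y the toolpath is (220.755,30.152) → (233.792,38.140) → (247.228,30.843) → (247.627,15.560) → (234.590,7.572) → (221.154,14.869) → (220.755,30.152), returning to the start.

Shape 2 is a rectangle drawn with `<rect>`. Its stroke #000000 means engrave at S261, F3919. After flipping Y the toolpath is (165.566,60.622) → (314.322,60.622) → (314.322,33.631) → (165.566,33.631) → (165.566,60.622), returning to the start.

Shape 3 is a cubic bezier drawn with `<path>`. Its stroke #000000 means engrave at S261, F3919. After flipping Y the toolpath is (243.805,58.239) → (239.315,52.201) → (229.701,47.227) → (216.491,43.503) → (201.213,41.215) → (185.395,40.548) → (170.565,41.689) → (158.250,44.822) → (149.978,50.133).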